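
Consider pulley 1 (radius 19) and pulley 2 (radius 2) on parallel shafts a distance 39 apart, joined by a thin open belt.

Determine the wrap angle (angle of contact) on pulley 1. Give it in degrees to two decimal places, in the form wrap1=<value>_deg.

wrap1=231.68_deg

open belt: β = asin((r2−r1)/C) = asin(-17/39) = -25.8424°
wrap1 = π − 2β = 231.6848°
wrap2 = π + 2β = 128.3152°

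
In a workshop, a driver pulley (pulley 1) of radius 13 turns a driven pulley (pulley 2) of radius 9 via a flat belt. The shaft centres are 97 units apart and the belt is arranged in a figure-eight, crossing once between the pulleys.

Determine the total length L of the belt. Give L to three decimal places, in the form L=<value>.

L=268.126

crossed belt: β = asin((r1+r2)/C) = asin(22/97) = 13.1090°
wrap1 = wrap2 = π + 2β = 206.2180°
tangent length = C·cosβ = 94.4722
L = (r1+r2)·wrap + 2·C·cosβ = 22·3.5992 + 2·94.4722 = 268.1265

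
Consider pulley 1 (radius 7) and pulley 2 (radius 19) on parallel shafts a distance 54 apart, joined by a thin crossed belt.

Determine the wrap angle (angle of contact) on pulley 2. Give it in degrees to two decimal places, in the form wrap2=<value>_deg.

wrap2=237.56_deg

crossed belt: β = asin((r1+r2)/C) = asin(26/54) = 28.7822°
wrap1 = wrap2 = π + 2β = 237.5644°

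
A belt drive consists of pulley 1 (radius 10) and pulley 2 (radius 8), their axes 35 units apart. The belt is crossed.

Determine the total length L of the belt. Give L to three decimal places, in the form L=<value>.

L=136.028

crossed belt: β = asin((r1+r2)/C) = asin(18/35) = 30.9497°
wrap1 = wrap2 = π + 2β = 241.8994°
tangent length = C·cosβ = 30.0167
L = (r1+r2)·wrap + 2·C·cosβ = 18·4.2219 + 2·30.0167 = 136.0283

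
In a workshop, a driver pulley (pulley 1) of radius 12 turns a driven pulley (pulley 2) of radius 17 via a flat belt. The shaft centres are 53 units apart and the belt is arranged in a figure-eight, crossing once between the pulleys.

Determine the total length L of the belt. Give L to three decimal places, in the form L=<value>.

crossed belt: β = asin((r1+r2)/C) = asin(29/53) = 33.1731°
wrap1 = wrap2 = π + 2β = 246.3461°
tangent length = C·cosβ = 44.3621
L = (r1+r2)·wrap + 2·C·cosβ = 29·4.2996 + 2·44.3621 = 213.4113

L=213.411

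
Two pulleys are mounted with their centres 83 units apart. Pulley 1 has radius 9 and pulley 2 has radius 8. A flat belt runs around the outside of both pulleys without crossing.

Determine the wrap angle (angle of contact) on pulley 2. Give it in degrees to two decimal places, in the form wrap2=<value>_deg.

open belt: β = asin((r2−r1)/C) = asin(-1/83) = -0.6903°
wrap1 = π − 2β = 181.3807°
wrap2 = π + 2β = 178.6193°

wrap2=178.62_deg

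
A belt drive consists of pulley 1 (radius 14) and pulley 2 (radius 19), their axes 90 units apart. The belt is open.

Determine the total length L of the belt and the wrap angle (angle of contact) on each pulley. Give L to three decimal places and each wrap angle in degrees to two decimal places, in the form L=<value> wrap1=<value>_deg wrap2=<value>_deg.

L=283.950 wrap1=173.63_deg wrap2=186.37_deg

open belt: β = asin((r2−r1)/C) = asin(5/90) = 3.1847°
wrap1 = π − 2β = 173.6305°
wrap2 = π + 2β = 186.3695°
tangent length = C·cosβ = 89.8610
L = r1·wrap1 + r2·wrap2 + 2·C·cosβ = 14·3.0304 + 19·3.2528 + 2·89.8610 = 283.9504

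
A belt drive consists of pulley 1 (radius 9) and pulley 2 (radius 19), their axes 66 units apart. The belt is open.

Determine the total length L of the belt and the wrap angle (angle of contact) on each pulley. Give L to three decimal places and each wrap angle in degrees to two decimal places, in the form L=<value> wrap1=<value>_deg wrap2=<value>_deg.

open belt: β = asin((r2−r1)/C) = asin(10/66) = 8.7147°
wrap1 = π − 2β = 162.5705°
wrap2 = π + 2β = 197.4295°
tangent length = C·cosβ = 65.2380
L = r1·wrap1 + r2·wrap2 + 2·C·cosβ = 9·2.8374 + 19·3.4458 + 2·65.2380 = 221.4827

L=221.483 wrap1=162.57_deg wrap2=197.43_deg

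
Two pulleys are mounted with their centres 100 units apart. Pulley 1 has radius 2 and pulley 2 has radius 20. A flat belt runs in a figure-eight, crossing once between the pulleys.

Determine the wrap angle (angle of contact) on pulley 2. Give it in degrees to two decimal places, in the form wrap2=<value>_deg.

wrap2=205.42_deg

crossed belt: β = asin((r1+r2)/C) = asin(22/100) = 12.7090°
wrap1 = wrap2 = π + 2β = 205.4181°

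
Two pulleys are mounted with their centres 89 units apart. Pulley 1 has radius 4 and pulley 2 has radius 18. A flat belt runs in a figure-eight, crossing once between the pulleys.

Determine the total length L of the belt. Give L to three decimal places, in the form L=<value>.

L=252.581

crossed belt: β = asin((r1+r2)/C) = asin(22/89) = 14.3114°
wrap1 = wrap2 = π + 2β = 208.6227°
tangent length = C·cosβ = 86.2380
L = (r1+r2)·wrap + 2·C·cosβ = 22·3.6412 + 2·86.2380 = 252.5815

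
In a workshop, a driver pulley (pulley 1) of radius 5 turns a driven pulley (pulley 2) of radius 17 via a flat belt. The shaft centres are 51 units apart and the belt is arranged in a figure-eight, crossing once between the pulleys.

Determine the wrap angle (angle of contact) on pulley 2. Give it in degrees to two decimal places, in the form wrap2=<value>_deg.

wrap2=231.11_deg

crossed belt: β = asin((r1+r2)/C) = asin(22/51) = 25.5547°
wrap1 = wrap2 = π + 2β = 231.1094°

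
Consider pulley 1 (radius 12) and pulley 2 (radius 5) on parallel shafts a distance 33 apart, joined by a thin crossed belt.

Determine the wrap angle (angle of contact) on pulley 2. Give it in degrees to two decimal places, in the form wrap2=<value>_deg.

wrap2=242.02_deg

crossed belt: β = asin((r1+r2)/C) = asin(17/33) = 31.0076°
wrap1 = wrap2 = π + 2β = 242.0152°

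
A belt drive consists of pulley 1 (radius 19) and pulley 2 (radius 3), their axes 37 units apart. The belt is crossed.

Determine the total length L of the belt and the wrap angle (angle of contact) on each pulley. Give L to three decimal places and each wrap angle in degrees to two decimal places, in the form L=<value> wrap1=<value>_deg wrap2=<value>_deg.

L=156.630 wrap1=252.97_deg wrap2=252.97_deg

crossed belt: β = asin((r1+r2)/C) = asin(22/37) = 36.4837°
wrap1 = wrap2 = π + 2β = 252.9675°
tangent length = C·cosβ = 29.7489
L = (r1+r2)·wrap + 2·C·cosβ = 22·4.4151 + 2·29.7489 = 156.6304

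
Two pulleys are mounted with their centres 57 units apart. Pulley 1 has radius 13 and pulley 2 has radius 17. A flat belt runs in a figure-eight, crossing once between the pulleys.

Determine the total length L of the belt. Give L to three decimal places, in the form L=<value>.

L=224.436

crossed belt: β = asin((r1+r2)/C) = asin(30/57) = 31.7569°
wrap1 = wrap2 = π + 2β = 243.5137°
tangent length = C·cosβ = 48.4665
L = (r1+r2)·wrap + 2·C·cosβ = 30·4.2501 + 2·48.4665 = 224.4365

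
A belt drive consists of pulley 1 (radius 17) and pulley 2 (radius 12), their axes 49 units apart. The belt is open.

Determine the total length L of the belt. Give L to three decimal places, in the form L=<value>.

open belt: β = asin((r2−r1)/C) = asin(-5/49) = -5.8567°
wrap1 = π − 2β = 191.7134°
wrap2 = π + 2β = 168.2866°
tangent length = C·cosβ = 48.7442
L = r1·wrap1 + r2·wrap2 + 2·C·cosβ = 17·3.3460 + 12·2.9372 + 2·48.7442 = 189.6168

L=189.617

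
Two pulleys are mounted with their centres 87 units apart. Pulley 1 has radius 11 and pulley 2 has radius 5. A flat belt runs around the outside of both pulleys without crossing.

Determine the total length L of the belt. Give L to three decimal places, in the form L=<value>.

L=224.679

open belt: β = asin((r2−r1)/C) = asin(-6/87) = -3.9546°
wrap1 = π − 2β = 187.9091°
wrap2 = π + 2β = 172.0909°
tangent length = C·cosβ = 86.7929
L = r1·wrap1 + r2·wrap2 + 2·C·cosβ = 11·3.2796 + 5·3.0036 + 2·86.7929 = 224.6794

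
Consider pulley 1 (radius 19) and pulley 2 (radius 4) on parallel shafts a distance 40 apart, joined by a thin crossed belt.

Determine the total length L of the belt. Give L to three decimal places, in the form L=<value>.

L=165.889

crossed belt: β = asin((r1+r2)/C) = asin(23/40) = 35.0996°
wrap1 = wrap2 = π + 2β = 250.1993°
tangent length = C·cosβ = 32.7261
L = (r1+r2)·wrap + 2·C·cosβ = 23·4.3668 + 2·32.7261 = 165.8887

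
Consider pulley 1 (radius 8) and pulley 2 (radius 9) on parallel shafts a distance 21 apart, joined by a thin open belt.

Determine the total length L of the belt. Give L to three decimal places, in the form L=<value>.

open belt: β = asin((r2−r1)/C) = asin(1/21) = 2.7294°
wrap1 = π − 2β = 174.5412°
wrap2 = π + 2β = 185.4588°
tangent length = C·cosβ = 20.9762
L = r1·wrap1 + r2·wrap2 + 2·C·cosβ = 8·3.0463 + 9·3.2369 + 2·20.9762 = 95.4547

L=95.455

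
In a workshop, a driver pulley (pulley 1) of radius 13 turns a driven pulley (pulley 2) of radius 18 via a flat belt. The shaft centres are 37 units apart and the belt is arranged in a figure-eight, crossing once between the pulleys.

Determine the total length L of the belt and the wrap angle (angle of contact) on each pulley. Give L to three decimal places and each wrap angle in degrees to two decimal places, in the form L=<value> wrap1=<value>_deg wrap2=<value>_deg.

crossed belt: β = asin((r1+r2)/C) = asin(31/37) = 56.9125°
wrap1 = wrap2 = π + 2β = 293.8250°
tangent length = C·cosβ = 20.1990
L = (r1+r2)·wrap + 2·C·cosβ = 31·5.1282 + 2·20.1990 = 199.3726

L=199.373 wrap1=293.83_deg wrap2=293.83_deg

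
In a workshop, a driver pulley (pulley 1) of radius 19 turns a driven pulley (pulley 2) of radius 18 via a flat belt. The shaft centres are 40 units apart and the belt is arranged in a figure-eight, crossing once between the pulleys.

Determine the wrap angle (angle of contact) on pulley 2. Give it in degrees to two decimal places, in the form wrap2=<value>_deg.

wrap2=315.34_deg

crossed belt: β = asin((r1+r2)/C) = asin(37/40) = 67.6684°
wrap1 = wrap2 = π + 2β = 315.3367°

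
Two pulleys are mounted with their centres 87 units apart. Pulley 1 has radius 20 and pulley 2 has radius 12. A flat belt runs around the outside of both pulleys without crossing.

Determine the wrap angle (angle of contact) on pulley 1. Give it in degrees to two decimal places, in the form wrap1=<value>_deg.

open belt: β = asin((r2−r1)/C) = asin(-8/87) = -5.2760°
wrap1 = π − 2β = 190.5521°
wrap2 = π + 2β = 169.4479°

wrap1=190.55_deg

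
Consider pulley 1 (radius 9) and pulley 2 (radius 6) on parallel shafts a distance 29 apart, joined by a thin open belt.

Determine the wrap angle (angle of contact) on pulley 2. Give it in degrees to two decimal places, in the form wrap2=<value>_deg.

open belt: β = asin((r2−r1)/C) = asin(-3/29) = -5.9378°
wrap1 = π − 2β = 191.8755°
wrap2 = π + 2β = 168.1245°

wrap2=168.12_deg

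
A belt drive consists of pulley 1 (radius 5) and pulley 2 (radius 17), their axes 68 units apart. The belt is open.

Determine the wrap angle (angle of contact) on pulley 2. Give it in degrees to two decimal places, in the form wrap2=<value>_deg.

wrap2=200.33_deg

open belt: β = asin((r2−r1)/C) = asin(12/68) = 10.1642°
wrap1 = π − 2β = 159.6715°
wrap2 = π + 2β = 200.3285°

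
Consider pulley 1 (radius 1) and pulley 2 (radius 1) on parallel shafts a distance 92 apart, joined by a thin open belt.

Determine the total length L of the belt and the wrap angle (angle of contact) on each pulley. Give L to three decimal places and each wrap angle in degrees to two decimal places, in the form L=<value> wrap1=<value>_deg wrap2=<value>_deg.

L=190.283 wrap1=180.00_deg wrap2=180.00_deg

open belt: β = asin((r2−r1)/C) = asin(0/92) = 0.0000°
wrap1 = π − 2β = 180.0000°
wrap2 = π + 2β = 180.0000°
tangent length = C·cosβ = 92.0000
L = r1·wrap1 + r2·wrap2 + 2·C·cosβ = 1·3.1416 + 1·3.1416 + 2·92.0000 = 190.2832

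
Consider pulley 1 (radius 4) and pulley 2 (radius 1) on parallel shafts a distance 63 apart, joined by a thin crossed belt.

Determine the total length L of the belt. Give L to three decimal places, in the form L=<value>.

L=142.105

crossed belt: β = asin((r1+r2)/C) = asin(5/63) = 4.5521°
wrap1 = wrap2 = π + 2β = 189.1041°
tangent length = C·cosβ = 62.8013
L = (r1+r2)·wrap + 2·C·cosβ = 5·3.3005 + 2·62.8013 = 142.1050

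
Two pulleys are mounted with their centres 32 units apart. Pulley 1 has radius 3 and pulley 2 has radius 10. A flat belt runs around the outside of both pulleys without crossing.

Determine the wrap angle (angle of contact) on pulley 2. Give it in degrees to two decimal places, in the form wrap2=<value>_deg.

open belt: β = asin((r2−r1)/C) = asin(7/32) = 12.6356°
wrap1 = π − 2β = 154.7287°
wrap2 = π + 2β = 205.2713°

wrap2=205.27_deg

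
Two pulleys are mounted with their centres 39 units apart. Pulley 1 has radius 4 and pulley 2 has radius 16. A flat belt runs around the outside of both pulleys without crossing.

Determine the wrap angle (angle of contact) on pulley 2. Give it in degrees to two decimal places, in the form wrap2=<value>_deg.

wrap2=215.84_deg

open belt: β = asin((r2−r1)/C) = asin(12/39) = 17.9202°
wrap1 = π − 2β = 144.1596°
wrap2 = π + 2β = 215.8404°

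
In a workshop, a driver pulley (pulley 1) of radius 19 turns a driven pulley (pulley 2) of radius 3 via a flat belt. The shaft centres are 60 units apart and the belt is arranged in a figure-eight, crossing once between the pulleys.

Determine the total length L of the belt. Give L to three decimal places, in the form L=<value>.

L=197.276

crossed belt: β = asin((r1+r2)/C) = asin(22/60) = 21.5102°
wrap1 = wrap2 = π + 2β = 223.0204°
tangent length = C·cosβ = 55.8211
L = (r1+r2)·wrap + 2·C·cosβ = 22·3.8924 + 2·55.8211 = 197.2760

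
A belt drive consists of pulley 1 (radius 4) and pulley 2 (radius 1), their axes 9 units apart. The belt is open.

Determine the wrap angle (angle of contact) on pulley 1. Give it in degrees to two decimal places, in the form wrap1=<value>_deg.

wrap1=218.94_deg

open belt: β = asin((r2−r1)/C) = asin(-3/9) = -19.4712°
wrap1 = π − 2β = 218.9424°
wrap2 = π + 2β = 141.0576°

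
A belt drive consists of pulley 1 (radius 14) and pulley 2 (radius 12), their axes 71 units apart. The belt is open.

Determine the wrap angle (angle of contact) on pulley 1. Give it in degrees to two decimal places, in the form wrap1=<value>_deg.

open belt: β = asin((r2−r1)/C) = asin(-2/71) = -1.6142°
wrap1 = π − 2β = 183.2284°
wrap2 = π + 2β = 176.7716°

wrap1=183.23_deg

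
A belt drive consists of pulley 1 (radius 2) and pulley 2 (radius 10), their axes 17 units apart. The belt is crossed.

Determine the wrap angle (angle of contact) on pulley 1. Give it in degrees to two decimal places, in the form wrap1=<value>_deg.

crossed belt: β = asin((r1+r2)/C) = asin(12/17) = 44.9009°
wrap1 = wrap2 = π + 2β = 269.8017°

wrap1=269.80_deg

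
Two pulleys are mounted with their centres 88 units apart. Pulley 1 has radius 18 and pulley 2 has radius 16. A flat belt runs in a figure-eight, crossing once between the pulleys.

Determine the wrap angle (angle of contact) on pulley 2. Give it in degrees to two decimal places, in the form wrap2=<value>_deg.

wrap2=225.46_deg

crossed belt: β = asin((r1+r2)/C) = asin(34/88) = 22.7284°
wrap1 = wrap2 = π + 2β = 225.4568°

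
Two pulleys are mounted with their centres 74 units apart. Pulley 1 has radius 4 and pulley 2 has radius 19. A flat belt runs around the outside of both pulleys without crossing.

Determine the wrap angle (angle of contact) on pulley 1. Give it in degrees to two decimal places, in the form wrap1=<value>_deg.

wrap1=156.61_deg

open belt: β = asin((r2−r1)/C) = asin(15/74) = 11.6951°
wrap1 = π − 2β = 156.6099°
wrap2 = π + 2β = 203.3901°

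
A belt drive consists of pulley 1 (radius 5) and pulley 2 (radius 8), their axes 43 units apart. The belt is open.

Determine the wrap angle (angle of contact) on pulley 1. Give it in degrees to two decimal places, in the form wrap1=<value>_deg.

open belt: β = asin((r2−r1)/C) = asin(3/43) = 4.0006°
wrap1 = π − 2β = 171.9987°
wrap2 = π + 2β = 188.0013°

wrap1=172.00_deg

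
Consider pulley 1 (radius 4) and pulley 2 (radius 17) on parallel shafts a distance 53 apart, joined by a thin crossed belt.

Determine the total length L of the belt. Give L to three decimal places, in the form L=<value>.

L=180.409

crossed belt: β = asin((r1+r2)/C) = asin(21/53) = 23.3425°
wrap1 = wrap2 = π + 2β = 226.6850°
tangent length = C·cosβ = 48.6621
L = (r1+r2)·wrap + 2·C·cosβ = 21·3.9564 + 2·48.6621 = 180.4086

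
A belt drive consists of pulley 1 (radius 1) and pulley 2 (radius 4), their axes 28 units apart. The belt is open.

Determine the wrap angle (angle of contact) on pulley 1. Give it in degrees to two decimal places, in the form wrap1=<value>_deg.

wrap1=167.70_deg

open belt: β = asin((r2−r1)/C) = asin(3/28) = 6.1506°
wrap1 = π − 2β = 167.6987°
wrap2 = π + 2β = 192.3013°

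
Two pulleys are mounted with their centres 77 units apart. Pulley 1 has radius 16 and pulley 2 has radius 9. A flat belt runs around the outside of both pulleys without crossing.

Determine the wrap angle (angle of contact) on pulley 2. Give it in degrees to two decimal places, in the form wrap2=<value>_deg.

open belt: β = asin((r2−r1)/C) = asin(-7/77) = -5.2159°
wrap1 = π − 2β = 190.4318°
wrap2 = π + 2β = 169.5682°

wrap2=169.57_deg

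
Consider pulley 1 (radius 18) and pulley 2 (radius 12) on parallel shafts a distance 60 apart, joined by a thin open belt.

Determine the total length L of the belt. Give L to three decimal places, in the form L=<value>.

open belt: β = asin((r2−r1)/C) = asin(-6/60) = -5.7392°
wrap1 = π − 2β = 191.4783°
wrap2 = π + 2β = 168.5217°
tangent length = C·cosβ = 59.6992
L = r1·wrap1 + r2·wrap2 + 2·C·cosβ = 18·3.3419 + 12·2.9413 + 2·59.6992 = 214.8483

L=214.848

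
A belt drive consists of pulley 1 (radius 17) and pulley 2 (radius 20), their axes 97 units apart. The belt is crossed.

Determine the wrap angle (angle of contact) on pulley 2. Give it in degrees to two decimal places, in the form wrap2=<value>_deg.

wrap2=224.85_deg

crossed belt: β = asin((r1+r2)/C) = asin(37/97) = 22.4231°
wrap1 = wrap2 = π + 2β = 224.8462°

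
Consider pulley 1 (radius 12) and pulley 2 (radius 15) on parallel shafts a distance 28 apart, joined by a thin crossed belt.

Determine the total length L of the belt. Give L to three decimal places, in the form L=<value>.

crossed belt: β = asin((r1+r2)/C) = asin(27/28) = 74.6411°
wrap1 = wrap2 = π + 2β = 329.2822°
tangent length = C·cosβ = 7.4162
L = (r1+r2)·wrap + 2·C·cosβ = 27·5.7471 + 2·7.4162 = 170.0030

L=170.003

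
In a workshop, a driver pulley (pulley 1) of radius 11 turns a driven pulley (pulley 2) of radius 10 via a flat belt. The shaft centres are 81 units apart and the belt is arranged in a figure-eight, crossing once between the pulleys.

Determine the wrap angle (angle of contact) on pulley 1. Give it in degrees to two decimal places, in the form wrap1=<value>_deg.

crossed belt: β = asin((r1+r2)/C) = asin(21/81) = 15.0261°
wrap1 = wrap2 = π + 2β = 210.0522°

wrap1=210.05_deg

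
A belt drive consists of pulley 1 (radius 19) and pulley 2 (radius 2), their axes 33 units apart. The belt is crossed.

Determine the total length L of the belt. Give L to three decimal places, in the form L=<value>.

crossed belt: β = asin((r1+r2)/C) = asin(21/33) = 39.5212°
wrap1 = wrap2 = π + 2β = 259.0424°
tangent length = C·cosβ = 25.4558
L = (r1+r2)·wrap + 2·C·cosβ = 21·4.5211 + 2·25.4558 = 145.8557

L=145.856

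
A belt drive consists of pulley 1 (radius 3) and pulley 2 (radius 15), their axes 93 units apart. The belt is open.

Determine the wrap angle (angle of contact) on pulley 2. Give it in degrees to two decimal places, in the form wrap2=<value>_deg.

open belt: β = asin((r2−r1)/C) = asin(12/93) = 7.4137°
wrap1 = π − 2β = 165.1727°
wrap2 = π + 2β = 194.8273°

wrap2=194.83_deg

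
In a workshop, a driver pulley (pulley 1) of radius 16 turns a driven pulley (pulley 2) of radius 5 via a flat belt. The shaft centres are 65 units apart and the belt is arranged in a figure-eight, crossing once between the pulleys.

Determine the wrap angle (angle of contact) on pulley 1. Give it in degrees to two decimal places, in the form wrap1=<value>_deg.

wrap1=217.70_deg

crossed belt: β = asin((r1+r2)/C) = asin(21/65) = 18.8491°
wrap1 = wrap2 = π + 2β = 217.6982°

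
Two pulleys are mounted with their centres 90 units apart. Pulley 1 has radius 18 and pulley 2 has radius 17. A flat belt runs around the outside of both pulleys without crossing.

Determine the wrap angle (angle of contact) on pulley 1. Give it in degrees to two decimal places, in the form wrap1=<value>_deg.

open belt: β = asin((r2−r1)/C) = asin(-1/90) = -0.6366°
wrap1 = π − 2β = 181.2733°
wrap2 = π + 2β = 178.7267°

wrap1=181.27_deg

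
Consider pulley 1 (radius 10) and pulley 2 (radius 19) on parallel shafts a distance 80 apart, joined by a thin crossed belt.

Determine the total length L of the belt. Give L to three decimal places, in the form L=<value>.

L=261.739

crossed belt: β = asin((r1+r2)/C) = asin(29/80) = 21.2538°
wrap1 = wrap2 = π + 2β = 222.5076°
tangent length = C·cosβ = 74.5587
L = (r1+r2)·wrap + 2·C·cosβ = 29·3.8835 + 2·74.5587 = 261.7386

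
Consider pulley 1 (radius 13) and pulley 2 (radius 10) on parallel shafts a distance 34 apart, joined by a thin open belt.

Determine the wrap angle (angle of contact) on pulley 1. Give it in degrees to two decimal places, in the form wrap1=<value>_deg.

open belt: β = asin((r2−r1)/C) = asin(-3/34) = -5.0621°
wrap1 = π − 2β = 190.1242°
wrap2 = π + 2β = 169.8758°

wrap1=190.12_deg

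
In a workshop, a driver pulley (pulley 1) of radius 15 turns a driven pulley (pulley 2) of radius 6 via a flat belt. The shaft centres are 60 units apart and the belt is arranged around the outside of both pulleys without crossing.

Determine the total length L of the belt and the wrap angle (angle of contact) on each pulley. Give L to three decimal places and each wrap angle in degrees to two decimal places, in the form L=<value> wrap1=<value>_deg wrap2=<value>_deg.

open belt: β = asin((r2−r1)/C) = asin(-9/60) = -8.6269°
wrap1 = π − 2β = 197.2539°
wrap2 = π + 2β = 162.7461°
tangent length = C·cosβ = 59.3212
L = r1·wrap1 + r2·wrap2 + 2·C·cosβ = 15·3.4427 + 6·2.8405 + 2·59.3212 = 187.3260

L=187.326 wrap1=197.25_deg wrap2=162.75_deg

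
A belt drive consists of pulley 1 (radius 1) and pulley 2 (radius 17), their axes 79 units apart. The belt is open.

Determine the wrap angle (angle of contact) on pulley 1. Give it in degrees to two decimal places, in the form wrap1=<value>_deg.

wrap1=156.63_deg

open belt: β = asin((r2−r1)/C) = asin(16/79) = 11.6850°
wrap1 = π − 2β = 156.6299°
wrap2 = π + 2β = 203.3701°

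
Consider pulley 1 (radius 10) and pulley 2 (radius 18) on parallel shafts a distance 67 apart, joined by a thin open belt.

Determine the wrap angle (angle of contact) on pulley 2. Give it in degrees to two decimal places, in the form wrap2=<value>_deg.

wrap2=193.72_deg

open belt: β = asin((r2−r1)/C) = asin(8/67) = 6.8576°
wrap1 = π − 2β = 166.2847°
wrap2 = π + 2β = 193.7153°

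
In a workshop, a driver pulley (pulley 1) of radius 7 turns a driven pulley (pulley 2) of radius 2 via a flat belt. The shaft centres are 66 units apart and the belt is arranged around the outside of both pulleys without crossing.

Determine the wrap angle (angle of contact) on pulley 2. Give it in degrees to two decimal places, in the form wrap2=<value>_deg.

wrap2=171.31_deg

open belt: β = asin((r2−r1)/C) = asin(-5/66) = -4.3448°
wrap1 = π − 2β = 188.6895°
wrap2 = π + 2β = 171.3105°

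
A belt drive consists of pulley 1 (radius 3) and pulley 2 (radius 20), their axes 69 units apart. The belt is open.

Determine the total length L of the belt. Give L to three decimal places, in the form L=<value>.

open belt: β = asin((r2−r1)/C) = asin(17/69) = 14.2632°
wrap1 = π − 2β = 151.4736°
wrap2 = π + 2β = 208.5264°
tangent length = C·cosβ = 66.8730
L = r1·wrap1 + r2·wrap2 + 2·C·cosβ = 3·2.6437 + 20·3.6395 + 2·66.8730 = 214.4666

L=214.467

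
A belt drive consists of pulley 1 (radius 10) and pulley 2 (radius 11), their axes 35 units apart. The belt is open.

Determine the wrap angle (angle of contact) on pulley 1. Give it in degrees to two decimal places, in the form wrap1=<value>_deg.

wrap1=176.73_deg

open belt: β = asin((r2−r1)/C) = asin(1/35) = 1.6372°
wrap1 = π − 2β = 176.7255°
wrap2 = π + 2β = 183.2745°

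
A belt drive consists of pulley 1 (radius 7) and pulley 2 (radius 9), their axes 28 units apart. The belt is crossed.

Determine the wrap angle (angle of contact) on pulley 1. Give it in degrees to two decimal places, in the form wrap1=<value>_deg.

crossed belt: β = asin((r1+r2)/C) = asin(16/28) = 34.8499°
wrap1 = wrap2 = π + 2β = 249.6998°

wrap1=249.70_deg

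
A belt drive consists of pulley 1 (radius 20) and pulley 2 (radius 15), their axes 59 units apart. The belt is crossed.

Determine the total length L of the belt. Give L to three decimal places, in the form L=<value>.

L=249.404

crossed belt: β = asin((r1+r2)/C) = asin(35/59) = 36.3859°
wrap1 = wrap2 = π + 2β = 252.7717°
tangent length = C·cosβ = 47.4974
L = (r1+r2)·wrap + 2·C·cosβ = 35·4.4117 + 2·47.4974 = 249.4042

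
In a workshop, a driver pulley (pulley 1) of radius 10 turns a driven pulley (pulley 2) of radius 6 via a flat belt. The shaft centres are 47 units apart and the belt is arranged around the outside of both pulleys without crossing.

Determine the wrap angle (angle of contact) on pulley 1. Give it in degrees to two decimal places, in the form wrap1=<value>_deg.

open belt: β = asin((r2−r1)/C) = asin(-4/47) = -4.8821°
wrap1 = π − 2β = 189.7643°
wrap2 = π + 2β = 170.2357°

wrap1=189.76_deg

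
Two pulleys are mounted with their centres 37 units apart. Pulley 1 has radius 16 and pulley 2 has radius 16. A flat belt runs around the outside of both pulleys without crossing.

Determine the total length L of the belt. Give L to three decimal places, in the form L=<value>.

L=174.531

open belt: β = asin((r2−r1)/C) = asin(0/37) = 0.0000°
wrap1 = π − 2β = 180.0000°
wrap2 = π + 2β = 180.0000°
tangent length = C·cosβ = 37.0000
L = r1·wrap1 + r2·wrap2 + 2·C·cosβ = 16·3.1416 + 16·3.1416 + 2·37.0000 = 174.5310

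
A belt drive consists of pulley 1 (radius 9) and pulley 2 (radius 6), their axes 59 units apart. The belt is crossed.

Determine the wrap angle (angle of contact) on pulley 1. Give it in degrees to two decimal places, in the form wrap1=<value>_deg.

wrap1=209.46_deg

crossed belt: β = asin((r1+r2)/C) = asin(15/59) = 14.7284°
wrap1 = wrap2 = π + 2β = 209.4568°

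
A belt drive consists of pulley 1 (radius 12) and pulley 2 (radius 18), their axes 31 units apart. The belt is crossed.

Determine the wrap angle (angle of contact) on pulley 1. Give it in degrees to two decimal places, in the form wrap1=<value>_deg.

crossed belt: β = asin((r1+r2)/C) = asin(30/31) = 75.4074°
wrap1 = wrap2 = π + 2β = 330.8149°

wrap1=330.81_deg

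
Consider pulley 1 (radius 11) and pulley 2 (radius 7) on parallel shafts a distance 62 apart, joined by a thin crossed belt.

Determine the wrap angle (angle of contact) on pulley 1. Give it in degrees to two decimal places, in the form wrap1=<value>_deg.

crossed belt: β = asin((r1+r2)/C) = asin(18/62) = 16.8773°
wrap1 = wrap2 = π + 2β = 213.7545°

wrap1=213.75_deg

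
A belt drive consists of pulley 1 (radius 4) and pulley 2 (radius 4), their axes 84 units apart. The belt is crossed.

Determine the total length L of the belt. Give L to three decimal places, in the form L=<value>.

crossed belt: β = asin((r1+r2)/C) = asin(8/84) = 5.4650°
wrap1 = wrap2 = π + 2β = 190.9300°
tangent length = C·cosβ = 83.6182
L = (r1+r2)·wrap + 2·C·cosβ = 8·3.3324 + 2·83.6182 = 193.8952

L=193.895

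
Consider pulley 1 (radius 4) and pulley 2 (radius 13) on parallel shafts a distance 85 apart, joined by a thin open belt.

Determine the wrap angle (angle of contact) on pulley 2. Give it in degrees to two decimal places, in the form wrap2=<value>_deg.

wrap2=192.16_deg

open belt: β = asin((r2−r1)/C) = asin(9/85) = 6.0780°
wrap1 = π − 2β = 167.8440°
wrap2 = π + 2β = 192.1560°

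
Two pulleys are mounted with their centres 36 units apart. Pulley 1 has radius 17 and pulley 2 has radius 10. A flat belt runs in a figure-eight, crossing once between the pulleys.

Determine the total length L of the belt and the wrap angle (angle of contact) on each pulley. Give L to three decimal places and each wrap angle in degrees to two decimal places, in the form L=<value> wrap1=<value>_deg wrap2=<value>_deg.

crossed belt: β = asin((r1+r2)/C) = asin(27/36) = 48.5904°
wrap1 = wrap2 = π + 2β = 277.1808°
tangent length = C·cosβ = 23.8118
L = (r1+r2)·wrap + 2·C·cosβ = 27·4.8377 + 2·23.8118 = 178.2419

L=178.242 wrap1=277.18_deg wrap2=277.18_deg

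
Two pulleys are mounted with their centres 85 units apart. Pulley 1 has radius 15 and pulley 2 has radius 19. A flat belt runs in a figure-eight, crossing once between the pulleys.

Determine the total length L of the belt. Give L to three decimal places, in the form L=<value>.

L=290.605

crossed belt: β = asin((r1+r2)/C) = asin(34/85) = 23.5782°
wrap1 = wrap2 = π + 2β = 227.1564°
tangent length = C·cosβ = 77.9038
L = (r1+r2)·wrap + 2·C·cosβ = 34·3.9646 + 2·77.9038 = 290.6049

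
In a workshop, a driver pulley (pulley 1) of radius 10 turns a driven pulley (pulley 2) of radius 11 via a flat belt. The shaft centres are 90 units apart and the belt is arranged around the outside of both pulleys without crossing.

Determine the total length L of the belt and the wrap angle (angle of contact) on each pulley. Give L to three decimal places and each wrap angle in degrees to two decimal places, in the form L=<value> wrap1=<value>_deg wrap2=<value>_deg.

L=245.985 wrap1=178.73_deg wrap2=181.27_deg

open belt: β = asin((r2−r1)/C) = asin(1/90) = 0.6366°
wrap1 = π − 2β = 178.7267°
wrap2 = π + 2β = 181.2733°
tangent length = C·cosβ = 89.9944
L = r1·wrap1 + r2·wrap2 + 2·C·cosβ = 10·3.1194 + 11·3.1638 + 2·89.9944 = 245.9846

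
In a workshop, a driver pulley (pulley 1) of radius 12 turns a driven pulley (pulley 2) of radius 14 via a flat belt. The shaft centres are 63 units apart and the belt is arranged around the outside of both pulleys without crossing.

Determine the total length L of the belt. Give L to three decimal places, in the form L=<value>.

L=207.745

open belt: β = asin((r2−r1)/C) = asin(2/63) = 1.8192°
wrap1 = π − 2β = 176.3616°
wrap2 = π + 2β = 183.6384°
tangent length = C·cosβ = 62.9682
L = r1·wrap1 + r2·wrap2 + 2·C·cosβ = 12·3.0781 + 14·3.2051 + 2·62.9682 = 207.7449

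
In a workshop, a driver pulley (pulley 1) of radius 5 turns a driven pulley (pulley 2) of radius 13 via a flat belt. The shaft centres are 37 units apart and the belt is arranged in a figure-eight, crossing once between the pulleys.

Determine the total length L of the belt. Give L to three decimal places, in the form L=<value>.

L=139.492

crossed belt: β = asin((r1+r2)/C) = asin(18/37) = 29.1099°
wrap1 = wrap2 = π + 2β = 238.2198°
tangent length = C·cosβ = 32.3265
L = (r1+r2)·wrap + 2·C·cosβ = 18·4.1577 + 2·32.3265 = 139.4919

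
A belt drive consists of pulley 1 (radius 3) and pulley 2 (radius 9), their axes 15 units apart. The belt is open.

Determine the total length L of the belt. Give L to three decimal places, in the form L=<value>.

open belt: β = asin((r2−r1)/C) = asin(6/15) = 23.5782°
wrap1 = π − 2β = 132.8436°
wrap2 = π + 2β = 227.1564°
tangent length = C·cosβ = 13.7477
L = r1·wrap1 + r2·wrap2 + 2·C·cosβ = 3·2.3186 + 9·3.9646 + 2·13.7477 = 70.1328

L=70.133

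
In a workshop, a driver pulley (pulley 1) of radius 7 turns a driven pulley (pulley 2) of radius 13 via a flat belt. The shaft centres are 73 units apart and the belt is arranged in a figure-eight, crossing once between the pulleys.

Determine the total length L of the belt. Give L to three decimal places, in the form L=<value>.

L=214.346

crossed belt: β = asin((r1+r2)/C) = asin(20/73) = 15.9008°
wrap1 = wrap2 = π + 2β = 211.8016°
tangent length = C·cosβ = 70.2068
L = (r1+r2)·wrap + 2·C·cosβ = 20·3.6966 + 2·70.2068 = 214.3464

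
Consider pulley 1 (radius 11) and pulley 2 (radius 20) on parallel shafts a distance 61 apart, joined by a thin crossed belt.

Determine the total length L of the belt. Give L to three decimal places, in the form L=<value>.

L=235.512

crossed belt: β = asin((r1+r2)/C) = asin(31/61) = 30.5438°
wrap1 = wrap2 = π + 2β = 241.0876°
tangent length = C·cosβ = 52.5357
L = (r1+r2)·wrap + 2·C·cosβ = 31·4.2078 + 2·52.5357 = 235.5123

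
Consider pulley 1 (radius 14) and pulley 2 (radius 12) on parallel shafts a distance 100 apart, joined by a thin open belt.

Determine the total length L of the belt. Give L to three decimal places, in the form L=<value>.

L=281.721

open belt: β = asin((r2−r1)/C) = asin(-2/100) = -1.1460°
wrap1 = π − 2β = 182.2920°
wrap2 = π + 2β = 177.7080°
tangent length = C·cosβ = 99.9800
L = r1·wrap1 + r2·wrap2 + 2·C·cosβ = 14·3.1816 + 12·3.1016 + 2·99.9800 = 281.7214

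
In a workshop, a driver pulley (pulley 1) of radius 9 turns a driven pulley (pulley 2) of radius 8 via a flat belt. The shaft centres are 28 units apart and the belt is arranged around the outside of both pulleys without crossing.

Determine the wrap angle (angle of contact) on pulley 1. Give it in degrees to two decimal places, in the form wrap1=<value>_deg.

open belt: β = asin((r2−r1)/C) = asin(-1/28) = -2.0467°
wrap1 = π − 2β = 184.0934°
wrap2 = π + 2β = 175.9066°

wrap1=184.09_deg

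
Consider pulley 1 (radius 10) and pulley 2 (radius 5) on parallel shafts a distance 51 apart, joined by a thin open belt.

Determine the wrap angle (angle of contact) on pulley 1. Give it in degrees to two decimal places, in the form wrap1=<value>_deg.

wrap1=191.25_deg

open belt: β = asin((r2−r1)/C) = asin(-5/51) = -5.6263°
wrap1 = π − 2β = 191.2525°
wrap2 = π + 2β = 168.7475°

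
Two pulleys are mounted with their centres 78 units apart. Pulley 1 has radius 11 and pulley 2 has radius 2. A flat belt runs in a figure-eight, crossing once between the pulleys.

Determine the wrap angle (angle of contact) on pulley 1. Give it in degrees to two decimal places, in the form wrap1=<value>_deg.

wrap1=199.19_deg

crossed belt: β = asin((r1+r2)/C) = asin(13/78) = 9.5941°
wrap1 = wrap2 = π + 2β = 199.1881°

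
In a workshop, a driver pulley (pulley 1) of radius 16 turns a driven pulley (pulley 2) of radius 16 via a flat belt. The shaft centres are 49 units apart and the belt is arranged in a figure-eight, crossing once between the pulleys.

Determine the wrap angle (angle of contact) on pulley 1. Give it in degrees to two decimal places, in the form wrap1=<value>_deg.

crossed belt: β = asin((r1+r2)/C) = asin(32/49) = 40.7728°
wrap1 = wrap2 = π + 2β = 261.5456°

wrap1=261.55_deg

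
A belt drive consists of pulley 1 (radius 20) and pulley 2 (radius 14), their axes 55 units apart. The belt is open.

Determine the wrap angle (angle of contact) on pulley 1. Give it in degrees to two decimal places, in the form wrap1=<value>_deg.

wrap1=192.53_deg

open belt: β = asin((r2−r1)/C) = asin(-6/55) = -6.2629°
wrap1 = π − 2β = 192.5258°
wrap2 = π + 2β = 167.4742°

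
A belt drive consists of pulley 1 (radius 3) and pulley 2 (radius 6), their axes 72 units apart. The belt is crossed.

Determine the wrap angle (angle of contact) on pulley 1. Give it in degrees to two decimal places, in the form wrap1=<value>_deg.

wrap1=194.36_deg

crossed belt: β = asin((r1+r2)/C) = asin(9/72) = 7.1808°
wrap1 = wrap2 = π + 2β = 194.3615°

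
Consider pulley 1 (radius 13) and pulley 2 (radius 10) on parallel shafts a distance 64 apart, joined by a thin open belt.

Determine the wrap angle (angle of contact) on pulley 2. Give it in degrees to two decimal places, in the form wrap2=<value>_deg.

open belt: β = asin((r2−r1)/C) = asin(-3/64) = -2.6867°
wrap1 = π − 2β = 185.3734°
wrap2 = π + 2β = 174.6266°

wrap2=174.63_deg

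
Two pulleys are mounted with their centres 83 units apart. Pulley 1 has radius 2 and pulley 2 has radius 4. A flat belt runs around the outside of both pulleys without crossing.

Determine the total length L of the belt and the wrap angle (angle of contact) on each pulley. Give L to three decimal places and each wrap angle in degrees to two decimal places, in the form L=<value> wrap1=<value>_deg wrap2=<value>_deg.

L=184.898 wrap1=177.24_deg wrap2=182.76_deg

open belt: β = asin((r2−r1)/C) = asin(2/83) = 1.3808°
wrap1 = π − 2β = 177.2385°
wrap2 = π + 2β = 182.7615°
tangent length = C·cosβ = 82.9759
L = r1·wrap1 + r2·wrap2 + 2·C·cosβ = 2·3.0934 + 4·3.1898 + 2·82.9759 = 184.8978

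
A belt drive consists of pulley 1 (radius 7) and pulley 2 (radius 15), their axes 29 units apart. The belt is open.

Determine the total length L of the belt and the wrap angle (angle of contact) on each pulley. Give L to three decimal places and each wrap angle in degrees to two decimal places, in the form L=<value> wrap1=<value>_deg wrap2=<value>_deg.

L=129.336 wrap1=147.97_deg wrap2=212.03_deg

open belt: β = asin((r2−r1)/C) = asin(8/29) = 16.0134°
wrap1 = π − 2β = 147.9732°
wrap2 = π + 2β = 212.0268°
tangent length = C·cosβ = 27.8747
L = r1·wrap1 + r2·wrap2 + 2·C·cosβ = 7·2.5826 + 15·3.7006 + 2·27.8747 = 129.3363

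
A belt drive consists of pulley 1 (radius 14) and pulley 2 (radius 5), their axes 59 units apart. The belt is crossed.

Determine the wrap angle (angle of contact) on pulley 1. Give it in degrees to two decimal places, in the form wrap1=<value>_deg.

wrap1=217.57_deg

crossed belt: β = asin((r1+r2)/C) = asin(19/59) = 18.7860°
wrap1 = wrap2 = π + 2β = 217.5719°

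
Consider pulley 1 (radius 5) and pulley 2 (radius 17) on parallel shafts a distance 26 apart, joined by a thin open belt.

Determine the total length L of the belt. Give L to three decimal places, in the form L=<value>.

L=126.759

open belt: β = asin((r2−r1)/C) = asin(12/26) = 27.4864°
wrap1 = π − 2β = 125.0271°
wrap2 = π + 2β = 234.9729°
tangent length = C·cosβ = 23.0651
L = r1·wrap1 + r2·wrap2 + 2·C·cosβ = 5·2.1821 + 17·4.1010 + 2·23.0651 = 126.7588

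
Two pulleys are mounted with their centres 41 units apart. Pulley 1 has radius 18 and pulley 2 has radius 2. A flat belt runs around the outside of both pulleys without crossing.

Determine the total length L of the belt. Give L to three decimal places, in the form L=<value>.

L=151.159

open belt: β = asin((r2−r1)/C) = asin(-16/41) = -22.9697°
wrap1 = π − 2β = 225.9394°
wrap2 = π + 2β = 134.0606°
tangent length = C·cosβ = 37.7492
L = r1·wrap1 + r2·wrap2 + 2·C·cosβ = 18·3.9434 + 2·2.3398 + 2·37.7492 = 151.1589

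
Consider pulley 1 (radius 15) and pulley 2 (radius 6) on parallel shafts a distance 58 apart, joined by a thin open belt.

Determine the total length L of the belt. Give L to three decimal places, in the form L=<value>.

L=183.373

open belt: β = asin((r2−r1)/C) = asin(-9/58) = -8.9268°
wrap1 = π − 2β = 197.8536°
wrap2 = π + 2β = 162.1464°
tangent length = C·cosβ = 57.2975
L = r1·wrap1 + r2·wrap2 + 2·C·cosβ = 15·3.4532 + 6·2.8300 + 2·57.2975 = 183.3728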